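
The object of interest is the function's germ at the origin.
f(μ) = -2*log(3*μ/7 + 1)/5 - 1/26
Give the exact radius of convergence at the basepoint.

Branch term (-2/5)*log(1 - μ/(-7/3)): its argument vanishes at μ = -7/3, a logarithmic branch point, modulus 7/3.
The radius of convergence is the smallest modulus among the singular points: 7/3.

The radius of convergence is 7/3.


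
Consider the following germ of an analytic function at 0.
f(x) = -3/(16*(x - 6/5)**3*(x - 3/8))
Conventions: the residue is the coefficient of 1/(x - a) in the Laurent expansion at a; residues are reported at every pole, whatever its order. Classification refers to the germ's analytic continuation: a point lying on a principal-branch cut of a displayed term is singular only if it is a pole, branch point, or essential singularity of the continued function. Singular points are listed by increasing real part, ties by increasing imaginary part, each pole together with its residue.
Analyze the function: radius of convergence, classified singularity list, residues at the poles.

Radius of convergence at 0: 3/8.
At 3/8: a pole of order 1; residue 4000/11979.
At 6/5: a pole of order 3; residue -4000/11979.

Denominator factor (x - 6/5)^3: pole of order 3 at 6/5, modulus 6/5.
Denominator factor (x - 3/8): pole of order 1 at 3/8, modulus 3/8.
The radius of convergence is the smallest modulus among the singular points: 3/8.
At the order-1 pole 3/8 set g(x) = (x - (3/8))*f(x) = -3/(16*(x - 6/5)**3).
Simple pole: residue = g(a) at a = 3/8, which is 4000/11979.
At the order-3 pole 6/5 set g(x) = (x - (6/5))^3*f(x) = -3/(16*(x - 3/8)).
Order-3 pole: residue = g''(a)/2; g''(6/5) = -8000/11979, so the residue is -4000/11979.
List the singular points by increasing real part (a conjugate pair: the negative imaginary part first).


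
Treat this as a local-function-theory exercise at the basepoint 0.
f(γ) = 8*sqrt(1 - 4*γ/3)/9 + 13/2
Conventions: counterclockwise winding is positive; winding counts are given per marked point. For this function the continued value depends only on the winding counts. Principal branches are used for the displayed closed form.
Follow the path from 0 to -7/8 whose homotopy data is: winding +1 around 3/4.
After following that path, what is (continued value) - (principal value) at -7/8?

Continued minus principal equals -(8/27)*sqrt(78).

The rational part is single-valued and drops out of the difference; each branch term changes only by its own monodromy.
(8/9)*sqrt(1 - γ/(3/4)): winding +1 is odd, the square root flips sign, contributing -2*(8/9)*sqrt(1 - (-7/8)/(3/4)) = -2*(8/9)*sqrt(13/6) = -(8/27)*sqrt(78).
Summing the contributions at γ = -7/8 gives -(8/27)*sqrt(78).


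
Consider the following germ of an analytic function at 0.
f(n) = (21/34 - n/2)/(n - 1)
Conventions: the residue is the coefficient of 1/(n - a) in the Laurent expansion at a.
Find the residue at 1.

The residue is 2/17.

At the order-1 pole 1 set g(n) = (n - (1))*f(n) = 21/34 - n/2.
Simple pole: residue = g(a) at a = 1, which is 2/17.


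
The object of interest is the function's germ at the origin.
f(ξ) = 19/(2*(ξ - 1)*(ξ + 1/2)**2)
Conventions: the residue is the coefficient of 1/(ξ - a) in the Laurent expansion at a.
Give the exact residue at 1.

At the order-1 pole 1 set g(ξ) = (ξ - (1))*f(ξ) = 19/(2*(ξ + 1/2)**2).
Simple pole: residue = g(a) at a = 1, which is 38/9.

The residue is 38/9.


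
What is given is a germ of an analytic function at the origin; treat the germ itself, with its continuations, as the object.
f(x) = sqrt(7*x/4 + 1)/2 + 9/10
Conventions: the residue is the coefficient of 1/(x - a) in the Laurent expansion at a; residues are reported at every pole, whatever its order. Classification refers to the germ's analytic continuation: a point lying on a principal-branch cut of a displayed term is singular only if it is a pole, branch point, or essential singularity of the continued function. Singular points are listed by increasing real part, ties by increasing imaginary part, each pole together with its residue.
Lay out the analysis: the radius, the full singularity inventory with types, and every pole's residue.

Branch term (1/2)*sqrt(1 - x/(-4/7)): its argument vanishes at x = -4/7, a square-root branch point, modulus 4/7.
The radius of convergence is the smallest modulus among the singular points: 4/7.

Radius of convergence at 0: 4/7.
At -4/7: an algebraic (square-root) branch point.


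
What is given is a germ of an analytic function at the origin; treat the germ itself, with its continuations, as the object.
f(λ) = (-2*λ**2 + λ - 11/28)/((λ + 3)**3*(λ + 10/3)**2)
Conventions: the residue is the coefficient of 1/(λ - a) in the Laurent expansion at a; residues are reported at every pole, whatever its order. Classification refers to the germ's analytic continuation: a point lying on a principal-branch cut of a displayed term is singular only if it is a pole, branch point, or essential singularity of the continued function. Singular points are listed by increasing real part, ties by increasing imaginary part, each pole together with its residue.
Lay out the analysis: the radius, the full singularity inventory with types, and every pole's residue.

Radius of convergence at 0: 3.
At -10/3: a pole of order 2; residue 165717/28.
At -3: a pole of order 3; residue -165717/28.

Denominator factor (λ + 3)^3: pole of order 3 at -3, modulus 3.
Denominator factor (λ + 10/3)^2: pole of order 2 at -10/3, modulus 10/3.
The radius of convergence is the smallest modulus among the singular points: 3.
At the order-2 pole -10/3 set g(λ) = (λ - (-10/3))^2*f(λ) = (-2*λ**2 + λ - 11/28)/(λ + 3)**3.
Order-2 pole: residue = g'(a); g'(-10/3) = 165717/28, so the residue is 165717/28.
At the order-3 pole -3 set g(λ) = (λ - (-3))^3*f(λ) = (-2*λ**2 + λ - 11/28)/(λ + 10/3)**2.
Order-3 pole: residue = g''(a)/2; g''(-3) = -165717/14, so the residue is -165717/28.
List the singular points by increasing real part (a conjugate pair: the negative imaginary part first).


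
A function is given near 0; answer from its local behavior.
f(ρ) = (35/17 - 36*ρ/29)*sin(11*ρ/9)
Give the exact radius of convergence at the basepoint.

The factor sin(11*ρ/9) is entire and contributes no finite singular point.
The polynomial part has no poles.
No finite singular points: the Taylor series at 0 converges everywhere.

The radius of convergence is infinite.


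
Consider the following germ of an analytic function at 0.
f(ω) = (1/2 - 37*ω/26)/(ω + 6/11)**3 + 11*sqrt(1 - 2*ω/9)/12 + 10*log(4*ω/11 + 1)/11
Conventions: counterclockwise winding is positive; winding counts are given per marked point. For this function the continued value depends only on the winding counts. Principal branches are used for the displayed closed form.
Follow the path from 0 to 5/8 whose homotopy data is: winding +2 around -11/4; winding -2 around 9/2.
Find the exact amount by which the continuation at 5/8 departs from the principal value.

The rational part is single-valued and drops out of the difference; each branch term changes only by its own monodromy.
(11/12)*sqrt(1 - ω/(9/2)): winding -2 is even, the square root returns to the same sheet, contribution 0.
(10/11)*log(1 - ω/(-11/4)): each positive loop around -11/4 adds 2*pi*i to the log, so winding +2 contributes (10/11)*(2)*2*pi*i = (40/11)*pi*i.
Summing the contributions at ω = 5/8 gives (40/11)*pi*i.

Continued minus principal equals (40/11)*pi*i.


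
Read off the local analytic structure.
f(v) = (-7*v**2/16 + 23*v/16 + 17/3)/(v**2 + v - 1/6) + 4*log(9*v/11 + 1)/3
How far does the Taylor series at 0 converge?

Denominator factor (v**2 + v - 1/6): discriminant 5/3, real irrational roots -1/2 + (1/6)*sqrt(15) and -1/2 - (1/6)*sqrt(15); poles of order 1, moduli -1/2 + (1/6)*sqrt(15) and 1/2 + (1/6)*sqrt(15).
Branch term (4/3)*log(1 - v/(-11/9)): its argument vanishes at v = -11/9, a logarithmic branch point, modulus 11/9.
The radius of convergence is the smallest modulus among the singular points: -1/2 + (1/6)*sqrt(15).

The radius of convergence is -1/2 + (1/6)*sqrt(15).


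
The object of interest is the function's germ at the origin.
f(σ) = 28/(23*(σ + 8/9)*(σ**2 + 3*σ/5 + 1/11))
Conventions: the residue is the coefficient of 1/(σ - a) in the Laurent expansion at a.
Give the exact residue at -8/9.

The residue is 124740/35627.

At the order-1 pole -8/9 set g(σ) = (σ - (-8/9))*f(σ) = 28/(23*(σ**2 + 3*σ/5 + 1/11)).
Simple pole: residue = g(a) at a = -8/9, which is 124740/35627.


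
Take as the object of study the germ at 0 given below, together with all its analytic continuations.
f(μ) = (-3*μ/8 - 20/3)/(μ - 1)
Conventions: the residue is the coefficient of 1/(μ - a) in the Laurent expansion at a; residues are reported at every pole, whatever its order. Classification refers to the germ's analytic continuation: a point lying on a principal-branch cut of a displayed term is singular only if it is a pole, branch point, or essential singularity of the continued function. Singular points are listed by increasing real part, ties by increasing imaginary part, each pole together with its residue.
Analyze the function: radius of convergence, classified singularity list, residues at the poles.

Denominator factor (μ - 1): pole of order 1 at 1, modulus 1.
The radius of convergence is the smallest modulus among the singular points: 1.
At the order-1 pole 1 set g(μ) = (μ - (1))*f(μ) = -3*μ/8 - 20/3.
Simple pole: residue = g(a) at a = 1, which is -169/24.

Radius of convergence at 0: 1.
At 1: a pole of order 1; residue -169/24.


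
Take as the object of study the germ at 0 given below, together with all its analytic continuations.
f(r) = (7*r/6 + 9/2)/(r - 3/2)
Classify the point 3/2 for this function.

The point is a pole of order 1.

The denominator factor r - 3/2 vanishes at 3/2 and appears to the power 1; the numerator there equals 25/4, nonzero, and no other factor vanishes.
Hence a pole whose order is the multiplicity, 1.


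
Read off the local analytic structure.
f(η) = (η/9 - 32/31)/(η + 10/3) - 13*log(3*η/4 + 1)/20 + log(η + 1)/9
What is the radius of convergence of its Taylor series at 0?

Denominator factor (η + 10/3): pole of order 1 at -10/3, modulus 10/3.
Branch term (1/9)*log(1 - η/(-1)): its argument vanishes at η = -1, a logarithmic branch point, modulus 1.
Branch term (-13/20)*log(1 - η/(-4/3)): its argument vanishes at η = -4/3, a logarithmic branch point, modulus 4/3.
The radius of convergence is the smallest modulus among the singular points: 1.

The radius of convergence is 1.


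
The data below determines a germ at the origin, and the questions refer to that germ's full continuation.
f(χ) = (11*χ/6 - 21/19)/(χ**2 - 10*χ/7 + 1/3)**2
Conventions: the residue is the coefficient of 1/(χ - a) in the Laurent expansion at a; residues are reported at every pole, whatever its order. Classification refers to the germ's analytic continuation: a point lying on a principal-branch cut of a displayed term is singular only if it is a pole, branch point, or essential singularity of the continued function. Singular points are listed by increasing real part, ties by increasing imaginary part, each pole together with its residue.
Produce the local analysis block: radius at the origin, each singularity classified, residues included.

Radius of convergence at 0: 5/7 - (1/21)*sqrt(78).
At 5/7 - (1/21)*sqrt(78): a pole of order 2; residue (7987/102752)*sqrt(78).
At 5/7 + (1/21)*sqrt(78): a pole of order 2; residue -(7987/102752)*sqrt(78).

Denominator factor (χ**2 - 10*χ/7 + 1/3)^2: discriminant 104/147, real irrational roots 5/7 + (1/21)*sqrt(78) and 5/7 - (1/21)*sqrt(78); poles of order 2, moduli 5/7 + (1/21)*sqrt(78) and 5/7 - (1/21)*sqrt(78).
The radius of convergence is the smallest modulus among the singular points: 5/7 - (1/21)*sqrt(78).
The factor χ**2 - 10*χ/7 + 1/3 splits as (χ - a)(χ - a') with a = 5/7 - (1/21)*sqrt(78), a' = 5/7 + (1/21)*sqrt(78). At the order-2 pole a set g(χ) = (χ - a)^2*f(χ) = [11*χ/6 - 21/19] / (χ - a')^2.
Order-2 pole: residue = g'(a); g'(5/7 - (1/21)*sqrt(78)) = (7987/102752)*sqrt(78), so the residue is (7987/102752)*sqrt(78).
The factor χ**2 - 10*χ/7 + 1/3 splits as (χ - a)(χ - a') with a = 5/7 + (1/21)*sqrt(78), a' = 5/7 - (1/21)*sqrt(78). At the order-2 pole a set g(χ) = (χ - a)^2*f(χ) = [11*χ/6 - 21/19] / (χ - a')^2.
Order-2 pole: residue = g'(a); g'(5/7 + (1/21)*sqrt(78)) = -(7987/102752)*sqrt(78), so the residue is -(7987/102752)*sqrt(78).
List the singular points by increasing real part (a conjugate pair: the negative imaginary part first).


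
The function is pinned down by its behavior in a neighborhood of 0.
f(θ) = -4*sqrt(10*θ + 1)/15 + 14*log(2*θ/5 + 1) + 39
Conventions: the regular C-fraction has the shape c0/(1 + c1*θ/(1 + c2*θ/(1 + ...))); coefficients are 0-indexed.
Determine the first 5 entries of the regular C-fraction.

The regular C-fraction coefficients are [581/15, -64/581, -37983/92960, 61061357/6077280, -61918608616/19959496755].

Taylor coefficients (expand at 0): a_0 = 581/15, a_1 = 64/15, a_2 = 166/75, a_3 = -2046/125, a_4 = 390289/3750.
c0 = a_0 = 581/15. Peel one level at a time: if S = 1 + c*θ/S' with S'(0) = 1, then c is the θ-coefficient of S and S' = c*θ/(S - 1).
S_1 = c0/f = 1 + (-64/581)*θ + (-75966/1687805)*θ^2 + ...; c1 = -64/581.
S_2 = c1*θ/(S_1 - 1) = 1 + (-37983/92960)*θ + (105097/25600)*θ^2 + ...; c2 = -37983/92960.
S_3 = c2*θ/(S_2 - 1) = 1 + (61061357/6077280)*θ + (4496838950737/144270828900)*θ^2 + ...; c3 = 61061357/6077280.
S_4 = c3*θ/(S_3 - 1) = 1 + (-61918608616/19959496755)*θ + ...; c4 = -61918608616/19959496755.


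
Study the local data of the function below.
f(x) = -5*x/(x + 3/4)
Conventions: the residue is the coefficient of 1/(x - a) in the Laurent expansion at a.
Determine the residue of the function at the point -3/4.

The residue is 15/4.

At the order-1 pole -3/4 set g(x) = (x - (-3/4))*f(x) = -5*x.
Simple pole: residue = g(a) at a = -3/4, which is 15/4.


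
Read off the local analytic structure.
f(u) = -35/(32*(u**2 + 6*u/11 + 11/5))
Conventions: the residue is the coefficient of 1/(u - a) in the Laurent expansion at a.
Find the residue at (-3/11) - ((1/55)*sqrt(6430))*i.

The factor u**2 + 6*u/11 + 11/5 splits as (u - a)(u - a') with a = (-3/11) - ((1/55)*sqrt(6430))*i, a' = (-3/11) + ((1/55)*sqrt(6430))*i. At the order-1 pole a set g(u) = (u - a)*f(u) = [-35/32] / (u - a').
Simple pole: residue = g(a) at a = (-3/11) - ((1/55)*sqrt(6430))*i, which is -((385/82304)*sqrt(6430))*i.

The residue is -((385/82304)*sqrt(6430))*i.


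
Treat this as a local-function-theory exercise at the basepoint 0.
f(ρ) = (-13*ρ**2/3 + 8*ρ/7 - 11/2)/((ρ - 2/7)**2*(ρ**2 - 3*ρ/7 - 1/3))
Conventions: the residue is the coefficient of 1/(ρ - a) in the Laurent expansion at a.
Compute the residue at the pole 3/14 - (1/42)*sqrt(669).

The residue is -11137/2420 + (1004381/1618980)*sqrt(669).

The factor ρ**2 - 3*ρ/7 - 1/3 splits as (ρ - a)(ρ - a') with a = 3/14 - (1/42)*sqrt(669), a' = 3/14 + (1/42)*sqrt(669). At the order-1 pole a set g(ρ) = (ρ - a)*f(ρ) = [(-13*ρ**2/3 + 8*ρ/7 - 11/2)/(ρ - 2/7)**2] / (ρ - a').
Simple pole: residue = g(a) at a = 3/14 - (1/42)*sqrt(669), which is -11137/2420 + (1004381/1618980)*sqrt(669).


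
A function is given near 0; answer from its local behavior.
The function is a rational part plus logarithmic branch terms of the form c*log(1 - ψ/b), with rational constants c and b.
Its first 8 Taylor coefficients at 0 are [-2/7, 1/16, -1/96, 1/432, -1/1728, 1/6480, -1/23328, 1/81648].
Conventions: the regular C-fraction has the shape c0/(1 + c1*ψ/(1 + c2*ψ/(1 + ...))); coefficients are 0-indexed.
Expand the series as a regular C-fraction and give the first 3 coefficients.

Taylor coefficients (read off): a_0 = -2/7, a_1 = 1/16, a_2 = -1/96.
c0 = a_0 = -2/7. Peel one level at a time: if S = 1 + c*ψ/S' with S'(0) = 1, then c is the ψ-coefficient of S and S' = c*ψ/(S - 1).
S_1 = c0/f = 1 + (7/32)*ψ + (35/3072)*ψ^2 + ...; c1 = 7/32.
S_2 = c1*ψ/(S_1 - 1) = 1 + (-5/96)*ψ + ...; c2 = -5/96.

The regular C-fraction coefficients are [-2/7, 7/32, -5/96].


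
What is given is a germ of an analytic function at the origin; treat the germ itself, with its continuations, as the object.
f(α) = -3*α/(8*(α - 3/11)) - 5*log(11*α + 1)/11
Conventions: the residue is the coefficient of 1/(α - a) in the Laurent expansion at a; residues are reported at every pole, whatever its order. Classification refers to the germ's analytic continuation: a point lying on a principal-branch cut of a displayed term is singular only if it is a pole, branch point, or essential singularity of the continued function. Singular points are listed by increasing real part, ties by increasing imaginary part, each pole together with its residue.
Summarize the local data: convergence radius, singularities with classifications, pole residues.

Radius of convergence at 0: 1/11.
At -1/11: a logarithmic branch point.
At 3/11: a pole of order 1; residue -9/88.

Denominator factor (α - 3/11): pole of order 1 at 3/11, modulus 3/11.
Branch term (-5/11)*log(1 - α/(-1/11)): its argument vanishes at α = -1/11, a logarithmic branch point, modulus 1/11.
The radius of convergence is the smallest modulus among the singular points: 1/11.
The branch term is analytic at 3/11 and contributes nothing to the residue; only the rational part matters.
At the order-1 pole 3/11 set g(α) = (α - (3/11))*(rational part) = -3*α/8.
Simple pole: residue = g(a) at a = 3/11, which is -9/88.
List the singular points by increasing real part (a conjugate pair: the negative imaginary part first).


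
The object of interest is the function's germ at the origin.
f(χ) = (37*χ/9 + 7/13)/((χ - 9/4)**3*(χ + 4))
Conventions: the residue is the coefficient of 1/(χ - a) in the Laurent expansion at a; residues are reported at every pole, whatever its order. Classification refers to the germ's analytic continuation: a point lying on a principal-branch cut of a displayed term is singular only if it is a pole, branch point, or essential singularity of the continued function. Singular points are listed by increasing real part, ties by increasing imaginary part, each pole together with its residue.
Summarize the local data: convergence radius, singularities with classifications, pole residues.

Denominator factor (χ - 9/4)^3: pole of order 3 at 9/4, modulus 9/4.
Denominator factor (χ + 4): pole of order 1 at -4, modulus 4.
The radius of convergence is the smallest modulus among the singular points: 9/4.
At the order-1 pole -4 set g(χ) = (χ - (-4))*f(χ) = (37*χ/9 + 7/13)/(χ - 9/4)**3.
Simple pole: residue = g(a) at a = -4, which is 119104/1828125.
At the order-3 pole 9/4 set g(χ) = (χ - (9/4))^3*f(χ) = (37*χ/9 + 7/13)/(χ + 4).
Order-3 pole: residue = g''(a)/2; g''(9/4) = -238208/1828125, so the residue is -119104/1828125.
List the singular points by increasing real part (a conjugate pair: the negative imaginary part first).

Radius of convergence at 0: 9/4.
At -4: a pole of order 1; residue 119104/1828125.
At 9/4: a pole of order 3; residue -119104/1828125.


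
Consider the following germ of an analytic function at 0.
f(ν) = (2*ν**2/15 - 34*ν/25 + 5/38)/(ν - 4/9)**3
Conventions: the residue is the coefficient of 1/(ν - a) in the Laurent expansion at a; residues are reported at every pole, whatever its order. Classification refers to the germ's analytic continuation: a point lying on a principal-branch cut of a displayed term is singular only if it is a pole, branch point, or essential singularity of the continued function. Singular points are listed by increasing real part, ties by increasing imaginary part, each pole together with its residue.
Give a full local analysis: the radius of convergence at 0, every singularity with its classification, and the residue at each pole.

Radius of convergence at 0: 4/9.
At 4/9: a pole of order 3; residue 2/15.

Denominator factor (ν - 4/9)^3: pole of order 3 at 4/9, modulus 4/9.
The radius of convergence is the smallest modulus among the singular points: 4/9.
At the order-3 pole 4/9 set g(ν) = (ν - (4/9))^3*f(ν) = 2*ν**2/15 - 34*ν/25 + 5/38.
Order-3 pole: residue = g''(a)/2; g''(4/9) = 4/15, so the residue is 2/15.


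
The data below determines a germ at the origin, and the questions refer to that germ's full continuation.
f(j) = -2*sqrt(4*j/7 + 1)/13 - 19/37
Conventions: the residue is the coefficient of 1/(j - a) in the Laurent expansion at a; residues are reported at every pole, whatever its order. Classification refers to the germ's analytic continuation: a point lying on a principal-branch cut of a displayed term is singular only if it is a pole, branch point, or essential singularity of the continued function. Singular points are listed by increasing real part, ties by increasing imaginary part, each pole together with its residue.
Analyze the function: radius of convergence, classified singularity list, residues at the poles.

Branch term (-2/13)*sqrt(1 - j/(-7/4)): its argument vanishes at j = -7/4, a square-root branch point, modulus 7/4.
The radius of convergence is the smallest modulus among the singular points: 7/4.

Radius of convergence at 0: 7/4.
At -7/4: an algebraic (square-root) branch point.


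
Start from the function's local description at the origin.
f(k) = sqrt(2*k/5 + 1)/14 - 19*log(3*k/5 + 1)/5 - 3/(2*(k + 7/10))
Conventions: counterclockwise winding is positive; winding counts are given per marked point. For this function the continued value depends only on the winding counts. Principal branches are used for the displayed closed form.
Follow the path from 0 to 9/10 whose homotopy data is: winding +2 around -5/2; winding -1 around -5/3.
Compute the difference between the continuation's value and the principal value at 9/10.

The rational part is single-valued and drops out of the difference; each branch term changes only by its own monodromy.
(-19/5)*log(1 - k/(-5/3)): each positive loop around -5/3 adds 2*pi*i to the log, so winding -1 contributes (-19/5)*(-1)*2*pi*i = (38/5)*pi*i.
(1/14)*sqrt(1 - k/(-5/2)): winding +2 is even, the square root returns to the same sheet, contribution 0.
Summing the contributions at k = 9/10 gives (38/5)*pi*i.

Continued minus principal equals (38/5)*pi*i.


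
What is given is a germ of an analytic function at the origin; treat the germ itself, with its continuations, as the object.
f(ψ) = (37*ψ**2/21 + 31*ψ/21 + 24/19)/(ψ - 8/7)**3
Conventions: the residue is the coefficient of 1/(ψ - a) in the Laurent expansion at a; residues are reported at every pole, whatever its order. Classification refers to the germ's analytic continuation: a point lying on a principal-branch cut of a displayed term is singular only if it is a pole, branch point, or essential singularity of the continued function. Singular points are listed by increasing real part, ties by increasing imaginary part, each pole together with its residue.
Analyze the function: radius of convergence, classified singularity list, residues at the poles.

Denominator factor (ψ - 8/7)^3: pole of order 3 at 8/7, modulus 8/7.
The radius of convergence is the smallest modulus among the singular points: 8/7.
At the order-3 pole 8/7 set g(ψ) = (ψ - (8/7))^3*f(ψ) = 37*ψ**2/21 + 31*ψ/21 + 24/19.
Order-3 pole: residue = g''(a)/2; g''(8/7) = 74/21, so the residue is 37/21.

Radius of convergence at 0: 8/7.
At 8/7: a pole of order 3; residue 37/21.


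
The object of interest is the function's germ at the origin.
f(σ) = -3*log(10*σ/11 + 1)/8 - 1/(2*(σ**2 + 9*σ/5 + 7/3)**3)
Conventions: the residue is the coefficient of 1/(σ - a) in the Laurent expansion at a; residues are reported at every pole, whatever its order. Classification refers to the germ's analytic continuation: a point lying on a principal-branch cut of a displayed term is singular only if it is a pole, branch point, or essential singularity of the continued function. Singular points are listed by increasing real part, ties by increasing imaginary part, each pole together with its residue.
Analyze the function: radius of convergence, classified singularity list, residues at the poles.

Radius of convergence at 0: 11/10.
At -11/10: a logarithmic branch point.
At (-9/10) - ((1/30)*sqrt(1371))*i: a pole of order 3; residue -((84375/95443993)*sqrt(1371))*i.
At (-9/10) + ((1/30)*sqrt(1371))*i: a pole of order 3; residue ((84375/95443993)*sqrt(1371))*i.

Denominator factor (σ**2 + 9*σ/5 + 7/3)^3: discriminant -457/75, complex-conjugate roots (-9/10) + ((1/30)*sqrt(1371))*i and (-9/10) - ((1/30)*sqrt(1371))*i; poles of order 3, moduli (1/3)*sqrt(21) and (1/3)*sqrt(21).
Branch term (-3/8)*log(1 - σ/(-11/10)): its argument vanishes at σ = -11/10, a logarithmic branch point, modulus 11/10.
The radius of convergence is the smallest modulus among the singular points: 11/10.
The branch term is analytic at (-9/10) - ((1/30)*sqrt(1371))*i and contributes nothing to the residue; only the rational part matters.
The factor σ**2 + 9*σ/5 + 7/3 splits as (σ - a)(σ - a') with a = (-9/10) - ((1/30)*sqrt(1371))*i, a' = (-9/10) + ((1/30)*sqrt(1371))*i. At the order-3 pole a set g(σ) = (σ - a)^3*(rational part) = [-1/2] / (σ - a')^3.
Order-3 pole: residue = g''(a)/2; g''((-9/10) - ((1/30)*sqrt(1371))*i) = -((168750/95443993)*sqrt(1371))*i, so the residue is -((84375/95443993)*sqrt(1371))*i.
The branch term is analytic at (-9/10) + ((1/30)*sqrt(1371))*i and contributes nothing to the residue; only the rational part matters.
The factor σ**2 + 9*σ/5 + 7/3 splits as (σ - a)(σ - a') with a = (-9/10) + ((1/30)*sqrt(1371))*i, a' = (-9/10) - ((1/30)*sqrt(1371))*i. At the order-3 pole a set g(σ) = (σ - a)^3*(rational part) = [-1/2] / (σ - a')^3.
Order-3 pole: residue = g''(a)/2; g''((-9/10) + ((1/30)*sqrt(1371))*i) = ((168750/95443993)*sqrt(1371))*i, so the residue is ((84375/95443993)*sqrt(1371))*i.
List the singular points by increasing real part (a conjugate pair: the negative imaginary part first).


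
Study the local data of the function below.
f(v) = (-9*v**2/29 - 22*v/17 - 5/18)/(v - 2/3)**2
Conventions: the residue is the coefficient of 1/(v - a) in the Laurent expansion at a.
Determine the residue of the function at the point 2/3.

At the order-2 pole 2/3 set g(v) = (v - (2/3))^2*f(v) = -9*v**2/29 - 22*v/17 - 5/18.
Order-2 pole: residue = g'(a); g'(2/3) = -842/493, so the residue is -842/493.

The residue is -842/493.


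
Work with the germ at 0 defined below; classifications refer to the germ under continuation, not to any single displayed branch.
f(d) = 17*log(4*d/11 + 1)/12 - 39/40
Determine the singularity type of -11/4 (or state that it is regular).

The term (17/12)*log(1 - d/(-11/4)) has argument 1 - -11/4/(-11/4) = 0 at -11/4: a logarithmic (infinitely-sheeted) branch point; the remaining terms are analytic or single-valued there.

The point is a logarithmic branch point.


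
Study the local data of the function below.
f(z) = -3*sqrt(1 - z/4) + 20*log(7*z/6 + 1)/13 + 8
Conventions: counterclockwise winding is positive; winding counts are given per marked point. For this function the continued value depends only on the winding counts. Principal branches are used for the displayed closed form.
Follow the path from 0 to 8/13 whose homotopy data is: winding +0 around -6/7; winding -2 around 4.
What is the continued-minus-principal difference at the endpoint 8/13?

Continued minus principal equals 0.

The rational part is single-valued and drops out of the difference; each branch term changes only by its own monodromy.
(-3)*sqrt(1 - z/(4)): winding -2 is even, the square root returns to the same sheet, contribution 0.
(20/13)*log(1 - z/(-6/7)): winding 0 around -6/7, so this term returns to its principal value, contribution 0.
Summing the contributions at z = 8/13 gives 0.


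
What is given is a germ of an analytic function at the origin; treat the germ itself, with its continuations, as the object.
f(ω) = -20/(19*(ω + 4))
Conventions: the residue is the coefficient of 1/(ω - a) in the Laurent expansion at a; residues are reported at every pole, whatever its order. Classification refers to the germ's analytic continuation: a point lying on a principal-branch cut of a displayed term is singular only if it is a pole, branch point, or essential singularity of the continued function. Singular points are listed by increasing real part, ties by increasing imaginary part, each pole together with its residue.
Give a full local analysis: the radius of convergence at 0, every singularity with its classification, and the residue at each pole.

Denominator factor (ω + 4): pole of order 1 at -4, modulus 4.
The radius of convergence is the smallest modulus among the singular points: 4.
At the order-1 pole -4 set g(ω) = (ω - (-4))*f(ω) = -20/19.
Simple pole: residue = g(a) at a = -4, which is -20/19.

Radius of convergence at 0: 4.
At -4: a pole of order 1; residue -20/19.


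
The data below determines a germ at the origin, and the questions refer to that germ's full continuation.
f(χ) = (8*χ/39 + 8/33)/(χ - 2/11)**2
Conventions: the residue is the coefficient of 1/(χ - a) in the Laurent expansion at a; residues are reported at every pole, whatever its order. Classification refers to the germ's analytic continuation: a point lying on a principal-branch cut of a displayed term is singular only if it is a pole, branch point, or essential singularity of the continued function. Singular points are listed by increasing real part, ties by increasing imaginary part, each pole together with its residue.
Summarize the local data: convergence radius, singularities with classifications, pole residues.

Denominator factor (χ - 2/11)^2: pole of order 2 at 2/11, modulus 2/11.
The radius of convergence is the smallest modulus among the singular points: 2/11.
At the order-2 pole 2/11 set g(χ) = (χ - (2/11))^2*f(χ) = 8*χ/39 + 8/33.
Order-2 pole: residue = g'(a); g'(2/11) = 8/39, so the residue is 8/39.

Radius of convergence at 0: 2/11.
At 2/11: a pole of order 2; residue 8/39.


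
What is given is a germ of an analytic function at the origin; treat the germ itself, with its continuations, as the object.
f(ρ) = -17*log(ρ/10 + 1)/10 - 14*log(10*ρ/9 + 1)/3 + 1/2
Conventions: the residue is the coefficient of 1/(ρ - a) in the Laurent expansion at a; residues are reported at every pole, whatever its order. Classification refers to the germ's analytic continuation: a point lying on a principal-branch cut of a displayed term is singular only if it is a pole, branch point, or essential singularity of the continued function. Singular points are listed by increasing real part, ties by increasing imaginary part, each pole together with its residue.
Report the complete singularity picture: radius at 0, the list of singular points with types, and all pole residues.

Branch term (-17/10)*log(1 - ρ/(-10)): its argument vanishes at ρ = -10, a logarithmic branch point, modulus 10.
Branch term (-14/3)*log(1 - ρ/(-9/10)): its argument vanishes at ρ = -9/10, a logarithmic branch point, modulus 9/10.
The radius of convergence is the smallest modulus among the singular points: 9/10.
List the singular points by increasing real part (a conjugate pair: the negative imaginary part first).

Radius of convergence at 0: 9/10.
At -10: a logarithmic branch point.
At -9/10: a logarithmic branch point.


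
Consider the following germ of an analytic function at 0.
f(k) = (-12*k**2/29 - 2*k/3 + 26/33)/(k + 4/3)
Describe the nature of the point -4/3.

The point is a pole of order 1.

The denominator factor k + 4/3 vanishes at -4/3 and appears to the power 1; the numerator there equals 2702/2871, nonzero, and no other factor vanishes.
Hence a pole whose order is the multiplicity, 1.


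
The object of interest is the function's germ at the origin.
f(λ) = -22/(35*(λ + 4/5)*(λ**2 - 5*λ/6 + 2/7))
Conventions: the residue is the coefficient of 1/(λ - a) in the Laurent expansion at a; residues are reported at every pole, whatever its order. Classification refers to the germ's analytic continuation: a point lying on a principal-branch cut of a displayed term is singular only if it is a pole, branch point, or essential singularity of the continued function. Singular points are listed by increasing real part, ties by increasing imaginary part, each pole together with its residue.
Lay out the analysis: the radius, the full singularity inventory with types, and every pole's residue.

Radius of convergence at 0: (1/7)*sqrt(14).
At -4/5: a pole of order 1; residue -15/38.
At (5/12) - ((1/84)*sqrt(791))*i: a pole of order 1; residue (15/76) - ((219/8588)*sqrt(791))*i.
At (5/12) + ((1/84)*sqrt(791))*i: a pole of order 1; residue (15/76) + ((219/8588)*sqrt(791))*i.


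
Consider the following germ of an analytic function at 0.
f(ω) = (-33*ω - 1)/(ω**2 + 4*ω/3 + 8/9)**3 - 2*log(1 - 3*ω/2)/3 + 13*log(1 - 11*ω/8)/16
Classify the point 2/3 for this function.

The point is a logarithmic branch point.

The term (-2/3)*log(1 - ω/(2/3)) has argument 1 - 2/3/(2/3) = 0 at 2/3: a logarithmic (infinitely-sheeted) branch point; the remaining terms are analytic or single-valued there.


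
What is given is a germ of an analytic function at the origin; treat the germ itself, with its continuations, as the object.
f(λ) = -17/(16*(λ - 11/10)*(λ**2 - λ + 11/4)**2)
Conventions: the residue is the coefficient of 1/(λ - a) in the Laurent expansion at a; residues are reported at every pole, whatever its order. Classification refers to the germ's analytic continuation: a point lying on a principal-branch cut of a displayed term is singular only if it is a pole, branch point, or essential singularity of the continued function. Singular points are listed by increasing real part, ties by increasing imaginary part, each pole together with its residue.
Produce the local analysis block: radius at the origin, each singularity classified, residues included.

Radius of convergence at 0: 11/10.
At (1/2) - ((1/2)*sqrt(10))*i: a pole of order 2; residue (10625/163592) + ((20043/1635920)*sqrt(10))*i.
At (1/2) + ((1/2)*sqrt(10))*i: a pole of order 2; residue (10625/163592) - ((20043/1635920)*sqrt(10))*i.
At 11/10: a pole of order 1; residue -10625/81796.


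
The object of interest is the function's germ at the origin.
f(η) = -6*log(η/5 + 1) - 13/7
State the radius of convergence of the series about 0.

The radius of convergence is 5.

Branch term (-6)*log(1 - η/(-5)): its argument vanishes at η = -5, a logarithmic branch point, modulus 5.
The radius of convergence is the smallest modulus among the singular points: 5.


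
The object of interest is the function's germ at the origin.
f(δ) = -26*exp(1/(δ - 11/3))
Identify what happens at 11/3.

The point is an essential singularity.

The exponent 1/(δ - (11/3)) has a pole at 11/3, so exp(1/(δ - (11/3))) takes every nonzero value near it: an essential singularity (not a pole of any order).


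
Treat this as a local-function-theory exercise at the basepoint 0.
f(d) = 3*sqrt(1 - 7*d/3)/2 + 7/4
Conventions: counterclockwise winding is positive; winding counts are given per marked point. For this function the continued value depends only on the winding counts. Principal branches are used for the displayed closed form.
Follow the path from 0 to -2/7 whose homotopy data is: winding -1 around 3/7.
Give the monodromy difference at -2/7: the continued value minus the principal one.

The rational part is single-valued and drops out of the difference; each branch term changes only by its own monodromy.
(3/2)*sqrt(1 - d/(3/7)): winding -1 is odd, the square root flips sign, contributing -2*(3/2)*sqrt(1 - (-2/7)/(3/7)) = -2*(3/2)*sqrt(5/3) = -sqrt(15).
Summing the contributions at d = -2/7 gives -sqrt(15).

Continued minus principal equals -sqrt(15).


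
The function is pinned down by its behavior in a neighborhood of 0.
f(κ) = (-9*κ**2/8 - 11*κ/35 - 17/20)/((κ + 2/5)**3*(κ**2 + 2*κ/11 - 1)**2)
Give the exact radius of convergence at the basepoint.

Denominator factor (κ**2 + 2*κ/11 - 1)^2: discriminant 488/121, real irrational roots -1/11 + (1/11)*sqrt(122) and -1/11 - (1/11)*sqrt(122); poles of order 2, moduli -1/11 + (1/11)*sqrt(122) and 1/11 + (1/11)*sqrt(122).
Denominator factor (κ + 2/5)^3: pole of order 3 at -2/5, modulus 2/5.
The radius of convergence is the smallest modulus among the singular points: 2/5.

The radius of convergence is 2/5.


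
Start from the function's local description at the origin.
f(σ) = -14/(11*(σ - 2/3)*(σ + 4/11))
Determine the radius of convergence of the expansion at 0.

Denominator factor (σ + 4/11): pole of order 1 at -4/11, modulus 4/11.
Denominator factor (σ - 2/3): pole of order 1 at 2/3, modulus 2/3.
The radius of convergence is the smallest modulus among the singular points: 4/11.

The radius of convergence is 4/11.


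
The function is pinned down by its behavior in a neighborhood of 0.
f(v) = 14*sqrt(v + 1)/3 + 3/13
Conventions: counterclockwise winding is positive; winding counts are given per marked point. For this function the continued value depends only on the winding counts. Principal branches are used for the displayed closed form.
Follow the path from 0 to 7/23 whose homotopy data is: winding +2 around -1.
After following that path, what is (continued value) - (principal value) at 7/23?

Continued minus principal equals 0.

The rational part is single-valued and drops out of the difference; each branch term changes only by its own monodromy.
(14/3)*sqrt(1 - v/(-1)): winding +2 is even, the square root returns to the same sheet, contribution 0.
Summing the contributions at v = 7/23 gives 0.


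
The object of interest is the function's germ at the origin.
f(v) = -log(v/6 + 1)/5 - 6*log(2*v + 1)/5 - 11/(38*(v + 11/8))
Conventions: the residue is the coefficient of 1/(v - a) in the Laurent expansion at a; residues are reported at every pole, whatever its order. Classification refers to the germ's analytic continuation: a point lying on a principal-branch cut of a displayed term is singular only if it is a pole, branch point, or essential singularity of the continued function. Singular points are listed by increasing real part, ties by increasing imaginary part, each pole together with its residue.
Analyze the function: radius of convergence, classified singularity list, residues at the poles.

Denominator factor (v + 11/8): pole of order 1 at -11/8, modulus 11/8.
Branch term (-6/5)*log(1 - v/(-1/2)): its argument vanishes at v = -1/2, a logarithmic branch point, modulus 1/2.
Branch term (-1/5)*log(1 - v/(-6)): its argument vanishes at v = -6, a logarithmic branch point, modulus 6.
The radius of convergence is the smallest modulus among the singular points: 1/2.
The branch terms are analytic at -11/8 and contribute nothing to the residue; only the rational part matters.
At the order-1 pole -11/8 set g(v) = (v - (-11/8))*(rational part) = -11/38.
Simple pole: residue = g(a) at a = -11/8, which is -11/38.
List the singular points by increasing real part (a conjugate pair: the negative imaginary part first).

Radius of convergence at 0: 1/2.
At -6: a logarithmic branch point.
At -11/8: a pole of order 1; residue -11/38.
At -1/2: a logarithmic branch point.


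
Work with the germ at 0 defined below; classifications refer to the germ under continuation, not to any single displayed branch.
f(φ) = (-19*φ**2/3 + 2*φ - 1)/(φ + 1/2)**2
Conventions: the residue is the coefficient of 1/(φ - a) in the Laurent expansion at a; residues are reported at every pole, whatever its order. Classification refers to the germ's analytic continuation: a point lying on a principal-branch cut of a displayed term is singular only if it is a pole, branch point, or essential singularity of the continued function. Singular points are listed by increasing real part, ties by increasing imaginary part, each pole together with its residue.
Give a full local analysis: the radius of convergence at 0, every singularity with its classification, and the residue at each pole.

Radius of convergence at 0: 1/2.
At -1/2: a pole of order 2; residue 25/3.

Denominator factor (φ + 1/2)^2: pole of order 2 at -1/2, modulus 1/2.
The radius of convergence is the smallest modulus among the singular points: 1/2.
At the order-2 pole -1/2 set g(φ) = (φ - (-1/2))^2*f(φ) = -19*φ**2/3 + 2*φ - 1.
Order-2 pole: residue = g'(a); g'(-1/2) = 25/3, so the residue is 25/3.
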